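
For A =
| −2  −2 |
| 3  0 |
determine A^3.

[[16, 4], [−6, 12]]

A^2 = [[−2, 4], [−6, −6]]
A^3 = [[16, 4], [−6, 12]]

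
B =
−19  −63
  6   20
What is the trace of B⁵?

31

tr B = 1 and det B = −2, so the characteristic polynomial is λ² − (1)λ + (−2) with roots −1 and 2.
Eigenvectors give P = [[7, −3], [−2, 1]] with P⁻¹ = [[1, 3], [2, 7]], and B = P·diag(−1, 2)·P⁻¹.
Then B⁵ = P·diag(−1, 32)·P⁻¹ = [[−7, −96], [2, 32]] · [[1, 3], [2, 7]] = [[−199, −693], [66, 230]].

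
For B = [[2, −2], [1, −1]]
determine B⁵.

[[2, −2], [1, −1]]

B² = B (a projection; rank 1, trace 1), so B⁵ = B.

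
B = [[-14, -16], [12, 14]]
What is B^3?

tr B = 0 and det B = -4, so the characteristic polynomial is λ² − (0)λ + (-4) with roots 2 and -2.
Eigenvectors give P = [[1, -4], [-1, 3]] with P⁻¹ = [[-3, -4], [-1, -1]], and B = P·diag(2, -2)·P⁻¹.
Then B^3 = P·diag(8, -8)·P⁻¹ = [[8, 32], [-8, -24]] · [[-3, -4], [-1, -1]] = [[-56, -64], [48, 56]].

[[-56, -64], [48, 56]]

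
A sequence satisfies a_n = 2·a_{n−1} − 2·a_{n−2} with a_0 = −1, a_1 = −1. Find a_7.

With companion matrix A = [[2, −2], [1, 0]], [a_n, a_{n−1}]ᵀ = A·[a_{n−1}, a_{n−2}]ᵀ, so [a_7, a_6]ᵀ = A⁶·[a_1, a_0]ᵀ.
A⁶ = [[−8, 16], [−8, 8]], giving [a_7, a_6]ᵀ = [[−8], [0]].

−8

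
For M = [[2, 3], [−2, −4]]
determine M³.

[[8, 18], [−12, −28]]

M² = [[−2, −6], [4, 10]]
M³ = [[8, 18], [−12, −28]]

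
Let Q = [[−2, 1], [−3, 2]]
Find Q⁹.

Q² = I (check: tr Q = 0 and det Q = −1), so Q⁹ = Q since 9 is odd.

[[−2, 1], [−3, 2]]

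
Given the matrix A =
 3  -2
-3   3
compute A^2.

[[15, -12], [-18, 15]]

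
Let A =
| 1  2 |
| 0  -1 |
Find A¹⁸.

[[1, 0], [0, 1]]

A² = I (check: tr A = 0 and det A = -1), so A¹⁸ = I since 18 is even.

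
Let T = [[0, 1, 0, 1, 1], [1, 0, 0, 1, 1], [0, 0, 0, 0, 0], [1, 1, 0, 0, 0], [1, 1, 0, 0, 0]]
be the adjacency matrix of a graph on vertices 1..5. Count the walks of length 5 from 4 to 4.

The number of length-5 walks from vertex 4 to vertex 4 is entry (4,4) of T⁵, where T is the adjacency matrix.
T² = [[3, 2, 0, 1, 1], [2, 3, 0, 1, 1], [0, 0, 0, 0, 0], [1, 1, 0, 2, 2], [1, 1, 0, 2, 2]]
T³ = [[4, 5, 0, 5, 5], [5, 4, 0, 5, 5], [0, 0, 0, 0, 0], [5, 5, 0, 2, 2], [5, 5, 0, 2, 2]]
T⁴ = [[15, 14, 0, 9, 9], [14, 15, 0, 9, 9], [0, 0, 0, 0, 0], [9, 9, 0, 10, 10], [9, 9, 0, 10, 10]]
T⁵ = [[32, 33, 0, 29, 29], [33, 32, 0, 29, 29], [0, 0, 0, 0, 0], [29, 29, 0, 18, 18], [29, 29, 0, 18, 18]]

18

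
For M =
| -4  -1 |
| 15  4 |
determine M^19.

M² = I (check: tr M = 0 and det M = -1), so M^19 = M since 19 is odd.

[[-4, -1], [15, 4]]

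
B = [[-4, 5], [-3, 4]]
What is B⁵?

B² = I (check: tr B = 0 and det B = -1), so B⁵ = B since 5 is odd.

[[-4, 5], [-3, 4]]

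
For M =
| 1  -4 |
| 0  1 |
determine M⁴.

M = I + N where N = [[0, -4], [0, 0]] is strictly upper-triangular, so N² = 0.
(I + N)⁴ = I + 4·N = [[1, -16], [0, 1]].

[[1, -16], [0, 1]]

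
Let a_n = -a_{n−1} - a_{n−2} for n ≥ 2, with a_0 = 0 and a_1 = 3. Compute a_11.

-3

With companion matrix T = [[-1, -1], [1, 0]], [a_n, a_{n−1}]ᵀ = T·[a_{n−1}, a_{n−2}]ᵀ, so [a_11, a_10]ᵀ = T¹⁰·[a_1, a_0]ᵀ.
T¹⁰ = [[-1, -1], [1, 0]], giving [a_11, a_10]ᵀ = [[-3], [3]].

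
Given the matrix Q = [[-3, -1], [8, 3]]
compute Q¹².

Q² = I (check: tr Q = 0 and det Q = -1), so Q¹² = I since 12 is even.

[[1, 0], [0, 1]]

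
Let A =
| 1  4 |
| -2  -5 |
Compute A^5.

[[241, 484], [-242, -485]]

tr A = -4 and det A = 3, so the characteristic polynomial is λ² − (-4)λ + (3) with roots -3 and -1.
Eigenvectors give P = [[1, -2], [-1, 1]] with P⁻¹ = [[-1, -2], [-1, -1]], and A = P·diag(-3, -1)·P⁻¹.
Then A^5 = P·diag(-243, -1)·P⁻¹ = [[-243, 2], [243, -1]] · [[-1, -2], [-1, -1]] = [[241, 484], [-242, -485]].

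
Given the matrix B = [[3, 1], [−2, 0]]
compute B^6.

tr B = 3 and det B = 2, so the characteristic polynomial is λ² − (3)λ + (2) with roots 2 and 1.
Eigenvectors give P = [[1, −1], [−1, 2]] with P⁻¹ = [[2, 1], [1, 1]], and B = P·diag(2, 1)·P⁻¹.
Then B^6 = P·diag(64, 1)·P⁻¹ = [[64, −1], [−64, 2]] · [[2, 1], [1, 1]] = [[127, 63], [−126, −62]].

[[127, 63], [−126, −62]]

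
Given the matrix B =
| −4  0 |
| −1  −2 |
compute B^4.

B^2 = [[16, 0], [6, 4]]
B^3 = [[−64, 0], [−28, −8]]
B^4 = [[256, 0], [120, 16]]

[[256, 0], [120, 16]]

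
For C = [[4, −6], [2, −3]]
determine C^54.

[[4, −6], [2, −3]]

C² = C (a projection; rank 1, trace 1), so C^54 = C.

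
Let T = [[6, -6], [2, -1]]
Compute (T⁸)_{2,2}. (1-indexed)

tr T = 5 and det T = 6, so the characteristic polynomial is λ² − (5)λ + (6) with roots 2 and 3.
Eigenvectors give P = [[3, -2], [2, -1]] with P⁻¹ = [[-1, 2], [-2, 3]], and T = P·diag(2, 3)·P⁻¹.
Then T⁸ = P·diag(256, 6561)·P⁻¹ = [[768, -13122], [512, -6561]] · [[-1, 2], [-2, 3]] = [[25476, -37830], [12610, -18659]].

-18659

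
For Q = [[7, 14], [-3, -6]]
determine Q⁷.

[[7, 14], [-3, -6]]

Q² = Q (a projection; rank 1, trace 1), so Q⁷ = Q.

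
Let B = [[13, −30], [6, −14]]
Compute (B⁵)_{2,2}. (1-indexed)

tr B = −1 and det B = −2, so the characteristic polynomial is λ² − (−1)λ + (−2) with roots −2 and 1.
Eigenvectors give P = [[2, 5], [1, 2]] with P⁻¹ = [[−2, 5], [1, −2]], and B = P·diag(−2, 1)·P⁻¹.
Then B⁵ = P·diag(−32, 1)·P⁻¹ = [[−64, 5], [−32, 2]] · [[−2, 5], [1, −2]] = [[133, −330], [66, −164]].

−164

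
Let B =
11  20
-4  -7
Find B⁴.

tr B = 4 and det B = 3, so the characteristic polynomial is λ² − (4)λ + (3) with roots 1 and 3.
Eigenvectors give P = [[2, -5], [-1, 2]] with P⁻¹ = [[-2, -5], [-1, -2]], and B = P·diag(1, 3)·P⁻¹.
Then B⁴ = P·diag(1, 81)·P⁻¹ = [[2, -405], [-1, 162]] · [[-2, -5], [-1, -2]] = [[401, 800], [-160, -319]].

[[401, 800], [-160, -319]]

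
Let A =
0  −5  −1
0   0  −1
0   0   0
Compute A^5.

[[0, 0, 0], [0, 0, 0], [0, 0, 0]]

A is strictly triangular, hence nilpotent: A^3 = 0, so A^5 = 0.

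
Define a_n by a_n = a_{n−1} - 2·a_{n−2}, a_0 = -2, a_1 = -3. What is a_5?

With companion matrix B = [[1, -2], [1, 0]], [a_n, a_{n−1}]ᵀ = B·[a_{n−1}, a_{n−2}]ᵀ, so [a_5, a_4]ᵀ = B^4·[a_1, a_0]ᵀ.
B^4 = [[-1, 6], [-3, 2]], giving [a_5, a_4]ᵀ = [[-9], [5]].

-9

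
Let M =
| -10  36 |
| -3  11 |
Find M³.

[[-28, 108], [-9, 35]]

tr M = 1 and det M = -2, so the characteristic polynomial is λ² − (1)λ + (-2) with roots -1 and 2.
Eigenvectors give P = [[4, 3], [1, 1]] with P⁻¹ = [[1, -3], [-1, 4]], and M = P·diag(-1, 2)·P⁻¹.
Then M³ = P·diag(-1, 8)·P⁻¹ = [[-4, 24], [-1, 8]] · [[1, -3], [-1, 4]] = [[-28, 108], [-9, 35]].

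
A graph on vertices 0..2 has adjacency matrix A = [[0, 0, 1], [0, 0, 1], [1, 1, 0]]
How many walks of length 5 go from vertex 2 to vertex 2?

The number of length-5 walks from vertex 2 to vertex 2 is entry (2,2) of A⁵, where A is the adjacency matrix.
A² = [[1, 1, 0], [1, 1, 0], [0, 0, 2]]
A³ = [[0, 0, 2], [0, 0, 2], [2, 2, 0]]
A⁴ = [[2, 2, 0], [2, 2, 0], [0, 0, 4]]
A⁵ = [[0, 0, 4], [0, 0, 4], [4, 4, 0]]

0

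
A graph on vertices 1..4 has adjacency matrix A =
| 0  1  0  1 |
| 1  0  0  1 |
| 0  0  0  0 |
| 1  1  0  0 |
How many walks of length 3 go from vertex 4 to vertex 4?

The number of length-3 walks from vertex 4 to vertex 4 is entry (4,4) of A³, where A is the adjacency matrix.
A² = [[2, 1, 0, 1], [1, 2, 0, 1], [0, 0, 0, 0], [1, 1, 0, 2]]
A³ = [[2, 3, 0, 3], [3, 2, 0, 3], [0, 0, 0, 0], [3, 3, 0, 2]]

2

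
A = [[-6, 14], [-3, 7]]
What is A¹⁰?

A² = A (a projection; rank 1, trace 1), so A¹⁰ = A.

[[-6, 14], [-3, 7]]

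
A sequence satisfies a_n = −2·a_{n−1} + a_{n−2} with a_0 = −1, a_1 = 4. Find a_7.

With companion matrix Q = [[−2, 1], [1, 0]], [a_n, a_{n−1}]ᵀ = Q·[a_{n−1}, a_{n−2}]ᵀ, so [a_7, a_6]ᵀ = Q^6·[a_1, a_0]ᵀ.
Q^6 = [[169, −70], [−70, 29]], giving [a_7, a_6]ᵀ = [[746], [−309]].

746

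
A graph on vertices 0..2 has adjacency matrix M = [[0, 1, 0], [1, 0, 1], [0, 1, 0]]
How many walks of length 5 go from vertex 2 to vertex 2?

0

The number of length-5 walks from vertex 2 to vertex 2 is entry (2,2) of M^5, where M is the adjacency matrix.
M^2 = [[1, 0, 1], [0, 2, 0], [1, 0, 1]]
M^3 = [[0, 2, 0], [2, 0, 2], [0, 2, 0]]
M^4 = [[2, 0, 2], [0, 4, 0], [2, 0, 2]]
M^5 = [[0, 4, 0], [4, 0, 4], [0, 4, 0]]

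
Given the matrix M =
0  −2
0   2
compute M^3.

[[0, −8], [0, 8]]

M^2 = [[0, −4], [0, 4]]
M^3 = [[0, −8], [0, 8]]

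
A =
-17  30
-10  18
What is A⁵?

[[-857, 1650], [-550, 1068]]

tr A = 1 and det A = -6, so the characteristic polynomial is λ² − (1)λ + (-6) with roots -2 and 3.
Eigenvectors give P = [[-2, -3], [-1, -2]] with P⁻¹ = [[-2, 3], [1, -2]], and A = P·diag(-2, 3)·P⁻¹.
Then A⁵ = P·diag(-32, 243)·P⁻¹ = [[64, -729], [32, -486]] · [[-2, 3], [1, -2]] = [[-857, 1650], [-550, 1068]].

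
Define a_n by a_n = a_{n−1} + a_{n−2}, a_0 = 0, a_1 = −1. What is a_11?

−89

With companion matrix T = [[1, 1], [1, 0]], [a_n, a_{n−1}]ᵀ = T·[a_{n−1}, a_{n−2}]ᵀ, so [a_11, a_10]ᵀ = T¹⁰·[a_1, a_0]ᵀ.
T¹⁰ = [[89, 55], [55, 34]], giving [a_11, a_10]ᵀ = [[−89], [−55]].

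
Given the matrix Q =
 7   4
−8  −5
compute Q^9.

tr Q = 2 and det Q = −3, so the characteristic polynomial is λ² − (2)λ + (−3) with roots 3 and −1.
Eigenvectors give P = [[−1, 1], [1, −2]] with P⁻¹ = [[−2, −1], [−1, −1]], and Q = P·diag(3, −1)·P⁻¹.
Then Q^9 = P·diag(19683, −1)·P⁻¹ = [[−19683, −1], [19683, 2]] · [[−2, −1], [−1, −1]] = [[39367, 19684], [−39368, −19685]].

[[39367, 19684], [−39368, −19685]]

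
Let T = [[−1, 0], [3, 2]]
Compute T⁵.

tr T = 1 and det T = −2, so the characteristic polynomial is λ² − (1)λ + (−2) with roots 2 and −1.
Eigenvectors give P = [[0, −1], [1, 1]] with P⁻¹ = [[1, 1], [−1, 0]], and T = P·diag(2, −1)·P⁻¹.
Then T⁵ = P·diag(32, −1)·P⁻¹ = [[0, 1], [32, −1]] · [[1, 1], [−1, 0]] = [[−1, 0], [33, 32]].

[[−1, 0], [33, 32]]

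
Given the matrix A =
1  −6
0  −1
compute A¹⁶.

A² = I (check: tr A = 0 and det A = −1), so A¹⁶ = I since 16 is even.

[[1, 0], [0, 1]]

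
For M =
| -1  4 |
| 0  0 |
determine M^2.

[[1, -4], [0, 0]]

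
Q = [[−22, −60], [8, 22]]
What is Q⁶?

tr Q = 0 and det Q = −4, so the characteristic polynomial is λ² − (0)λ + (−4) with roots −2 and 2.
Eigenvectors give P = [[−3, −5], [1, 2]] with P⁻¹ = [[−2, −5], [1, 3]], and Q = P·diag(−2, 2)·P⁻¹.
Then Q⁶ = P·diag(64, 64)·P⁻¹ = [[−192, −320], [64, 128]] · [[−2, −5], [1, 3]] = [[64, 0], [0, 64]].

[[64, 0], [0, 64]]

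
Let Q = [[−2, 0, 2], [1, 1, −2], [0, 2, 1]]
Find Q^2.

[[4, 4, −2], [−1, −3, −2], [2, 4, −3]]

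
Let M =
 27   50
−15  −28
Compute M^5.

[[1407, 2750], [−825, −1618]]

tr M = −1 and det M = −6, so the characteristic polynomial is λ² − (−1)λ + (−6) with roots −3 and 2.
Eigenvectors give P = [[−5, −2], [3, 1]] with P⁻¹ = [[1, 2], [−3, −5]], and M = P·diag(−3, 2)·P⁻¹.
Then M^5 = P·diag(−243, 32)·P⁻¹ = [[1215, −64], [−729, 32]] · [[1, 2], [−3, −5]] = [[1407, 2750], [−825, −1618]].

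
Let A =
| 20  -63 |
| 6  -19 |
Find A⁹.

tr A = 1 and det A = -2, so the characteristic polynomial is λ² − (1)λ + (-2) with roots 2 and -1.
Eigenvectors give P = [[7, 3], [2, 1]] with P⁻¹ = [[1, -3], [-2, 7]], and A = P·diag(2, -1)·P⁻¹.
Then A⁹ = P·diag(512, -1)·P⁻¹ = [[3584, -3], [1024, -1]] · [[1, -3], [-2, 7]] = [[3590, -10773], [1026, -3079]].

[[3590, -10773], [1026, -3079]]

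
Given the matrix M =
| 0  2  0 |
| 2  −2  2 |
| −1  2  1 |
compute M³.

[[−12, 24, −4], [26, −40, 22], [−13, 24, −3]]

M² = [[4, −4, 4], [−6, 12, −2], [3, −4, 5]]
M³ = [[−12, 24, −4], [26, −40, 22], [−13, 24, −3]]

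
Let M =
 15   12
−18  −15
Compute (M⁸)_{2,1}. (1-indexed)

tr M = 0 and det M = −9, so the characteristic polynomial is λ² − (0)λ + (−9) with roots 3 and −3.
Eigenvectors give P = [[1, 2], [−1, −3]] with P⁻¹ = [[3, 2], [−1, −1]], and M = P·diag(3, −3)·P⁻¹.
Then M⁸ = P·diag(6561, 6561)·P⁻¹ = [[6561, 13122], [−6561, −19683]] · [[3, 2], [−1, −1]] = [[6561, 0], [0, 6561]].

0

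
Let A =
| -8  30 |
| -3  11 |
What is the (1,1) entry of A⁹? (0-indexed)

5111

tr A = 3 and det A = 2, so the characteristic polynomial is λ² − (3)λ + (2) with roots 2 and 1.
Eigenvectors give P = [[3, 10], [1, 3]] with P⁻¹ = [[-3, 10], [1, -3]], and A = P·diag(2, 1)·P⁻¹.
Then A⁹ = P·diag(512, 1)·P⁻¹ = [[1536, 10], [512, 3]] · [[-3, 10], [1, -3]] = [[-4598, 15330], [-1533, 5111]].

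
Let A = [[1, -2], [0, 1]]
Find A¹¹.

[[1, -22], [0, 1]]

A = I + N where N = [[0, -2], [0, 0]] is strictly upper-triangular, so N² = 0.
(I + N)¹¹ = I + 11·N = [[1, -22], [0, 1]].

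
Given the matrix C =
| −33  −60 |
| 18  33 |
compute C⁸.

tr C = 0 and det C = −9, so the characteristic polynomial is λ² − (0)λ + (−9) with roots −3 and 3.
Eigenvectors give P = [[2, −5], [−1, 3]] with P⁻¹ = [[3, 5], [1, 2]], and C = P·diag(−3, 3)·P⁻¹.
Then C⁸ = P·diag(6561, 6561)·P⁻¹ = [[13122, −32805], [−6561, 19683]] · [[3, 5], [1, 2]] = [[6561, 0], [0, 6561]].

[[6561, 0], [0, 6561]]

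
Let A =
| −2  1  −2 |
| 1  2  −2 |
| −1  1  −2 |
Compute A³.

A² = [[7, −2, 6], [2, 3, −2], [5, −1, 4]]
A³ = [[−22, 9, −22], [1, 6, −6], [−15, 7, −16]]

[[−22, 9, −22], [1, 6, −6], [−15, 7, −16]]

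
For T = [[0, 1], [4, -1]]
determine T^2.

[[4, -1], [-4, 5]]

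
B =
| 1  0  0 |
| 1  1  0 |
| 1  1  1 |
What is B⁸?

B = I + N where N = [[0, 0, 0], [1, 0, 0], [1, 1, 0]] is strictly lower-triangular, so N³ = 0.
(I + N)⁸ = I + 8·N + 28·N² = [[1, 0, 0], [8, 1, 0], [36, 8, 1]].

[[1, 0, 0], [8, 1, 0], [36, 8, 1]]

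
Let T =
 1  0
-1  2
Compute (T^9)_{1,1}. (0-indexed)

tr T = 3 and det T = 2, so the characteristic polynomial is λ² − (3)λ + (2) with roots 2 and 1.
Eigenvectors give P = [[0, 1], [-1, 1]] with P⁻¹ = [[1, -1], [1, 0]], and T = P·diag(2, 1)·P⁻¹.
Then T^9 = P·diag(512, 1)·P⁻¹ = [[0, 1], [-512, 1]] · [[1, -1], [1, 0]] = [[1, 0], [-511, 512]].

512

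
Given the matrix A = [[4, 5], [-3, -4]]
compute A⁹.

A² = I (check: tr A = 0 and det A = -1), so A⁹ = A since 9 is odd.

[[4, 5], [-3, -4]]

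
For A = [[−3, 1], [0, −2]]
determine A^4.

[[81, −65], [0, 16]]

A^2 = [[9, −5], [0, 4]]
A^3 = [[−27, 19], [0, −8]]
A^4 = [[81, −65], [0, 16]]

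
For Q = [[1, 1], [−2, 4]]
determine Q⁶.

[[−601, 665], [−1330, 1394]]

tr Q = 5 and det Q = 6, so the characteristic polynomial is λ² − (5)λ + (6) with roots 2 and 3.
Eigenvectors give P = [[1, −1], [1, −2]] with P⁻¹ = [[2, −1], [1, −1]], and Q = P·diag(2, 3)·P⁻¹.
Then Q⁶ = P·diag(64, 729)·P⁻¹ = [[64, −729], [64, −1458]] · [[2, −1], [1, −1]] = [[−601, 665], [−1330, 1394]].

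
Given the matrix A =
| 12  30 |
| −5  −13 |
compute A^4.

tr A = −1 and det A = −6, so the characteristic polynomial is λ² − (−1)λ + (−6) with roots −3 and 2.
Eigenvectors give P = [[−2, 3], [1, −1]] with P⁻¹ = [[1, 3], [1, 2]], and A = P·diag(−3, 2)·P⁻¹.
Then A^4 = P·diag(81, 16)·P⁻¹ = [[−162, 48], [81, −16]] · [[1, 3], [1, 2]] = [[−114, −390], [65, 211]].

[[−114, −390], [65, 211]]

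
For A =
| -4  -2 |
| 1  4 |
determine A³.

A² = [[14, 0], [0, 14]]
A³ = [[-56, -28], [14, 56]]

[[-56, -28], [14, 56]]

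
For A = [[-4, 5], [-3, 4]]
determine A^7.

[[-4, 5], [-3, 4]]

A² = I (check: tr A = 0 and det A = -1), so A^7 = A since 7 is odd.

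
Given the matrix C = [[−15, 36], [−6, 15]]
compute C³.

tr C = 0 and det C = −9, so the characteristic polynomial is λ² − (0)λ + (−9) with roots 3 and −3.
Eigenvectors give P = [[2, 3], [1, 1]] with P⁻¹ = [[−1, 3], [1, −2]], and C = P·diag(3, −3)·P⁻¹.
Then C³ = P·diag(27, −27)·P⁻¹ = [[54, −81], [27, −27]] · [[−1, 3], [1, −2]] = [[−135, 324], [−54, 135]].

[[−135, 324], [−54, 135]]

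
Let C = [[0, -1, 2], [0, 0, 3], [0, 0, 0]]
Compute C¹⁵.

C is strictly triangular, hence nilpotent: C³ = 0, so C¹⁵ = 0.

[[0, 0, 0], [0, 0, 0], [0, 0, 0]]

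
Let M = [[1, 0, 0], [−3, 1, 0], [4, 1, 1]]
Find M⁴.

[[1, 0, 0], [−12, 1, 0], [−2, 4, 1]]

M = I + N where N = [[0, 0, 0], [−3, 0, 0], [4, 1, 0]] is strictly lower-triangular, so N³ = 0.
(I + N)⁴ = I + 4·N + 6·N² = [[1, 0, 0], [−12, 1, 0], [−2, 4, 1]].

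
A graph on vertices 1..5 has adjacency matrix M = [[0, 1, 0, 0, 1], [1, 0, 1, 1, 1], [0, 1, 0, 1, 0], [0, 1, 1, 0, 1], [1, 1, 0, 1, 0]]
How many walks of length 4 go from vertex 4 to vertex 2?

19

The number of length-4 walks from vertex 4 to vertex 2 is entry (4,2) of M^4, where M is the adjacency matrix.
M^2 = [[2, 1, 1, 2, 1], [1, 4, 1, 2, 2], [1, 1, 2, 1, 2], [2, 2, 1, 3, 1], [1, 2, 2, 1, 3]]
M^3 = [[2, 6, 3, 3, 5], [6, 6, 6, 7, 7], [3, 6, 2, 5, 3], [3, 7, 5, 4, 7], [5, 7, 3, 7, 4]]
M^4 = [[11, 13, 9, 14, 11], [13, 26, 13, 19, 19], [9, 13, 11, 11, 14], [14, 19, 11, 19, 14], [11, 19, 14, 14, 19]]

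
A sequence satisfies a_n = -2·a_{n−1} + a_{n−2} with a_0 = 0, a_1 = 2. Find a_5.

58

With companion matrix M = [[-2, 1], [1, 0]], [a_n, a_{n−1}]ᵀ = M·[a_{n−1}, a_{n−2}]ᵀ, so [a_5, a_4]ᵀ = M⁴·[a_1, a_0]ᵀ.
M⁴ = [[29, -12], [-12, 5]], giving [a_5, a_4]ᵀ = [[58], [-24]].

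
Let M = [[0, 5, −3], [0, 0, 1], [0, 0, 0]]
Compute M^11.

[[0, 0, 0], [0, 0, 0], [0, 0, 0]]

M is strictly triangular, hence nilpotent: M^3 = 0, so M^11 = 0.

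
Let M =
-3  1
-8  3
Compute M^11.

[[-3, 1], [-8, 3]]

M² = I (check: tr M = 0 and det M = -1), so M^11 = M since 11 is odd.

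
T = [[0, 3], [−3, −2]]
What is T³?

[[18, −15], [15, 28]]

T² = [[−9, −6], [6, −5]]
T³ = [[18, −15], [15, 28]]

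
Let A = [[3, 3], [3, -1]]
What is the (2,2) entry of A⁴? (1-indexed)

A² = [[18, 6], [6, 10]]
A³ = [[72, 48], [48, 8]]
A⁴ = [[360, 168], [168, 136]]

136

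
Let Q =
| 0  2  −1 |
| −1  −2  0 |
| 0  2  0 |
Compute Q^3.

Q^2 = [[−2, −6, 0], [2, 2, 1], [−2, −4, 0]]
Q^3 = [[6, 8, 2], [−2, 2, −2], [4, 4, 2]]

[[6, 8, 2], [−2, 2, −2], [4, 4, 2]]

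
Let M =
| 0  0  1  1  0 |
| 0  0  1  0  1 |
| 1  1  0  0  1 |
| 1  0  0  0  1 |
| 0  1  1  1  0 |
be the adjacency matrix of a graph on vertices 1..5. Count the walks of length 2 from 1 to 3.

The number of length-2 walks from vertex 1 to vertex 3 is entry (1,3) of M², where M is the adjacency matrix.
M² = [[2, 1, 0, 0, 2], [1, 2, 1, 1, 1], [0, 1, 3, 2, 1], [0, 1, 2, 2, 0], [2, 1, 1, 0, 3]]

0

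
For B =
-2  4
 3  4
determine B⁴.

[[304, 352], [264, 832]]

B² = [[16, 8], [6, 28]]
B³ = [[-8, 96], [72, 136]]
B⁴ = [[304, 352], [264, 832]]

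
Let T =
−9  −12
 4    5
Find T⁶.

tr T = −4 and det T = 3, so the characteristic polynomial is λ² − (−4)λ + (3) with roots −3 and −1.
Eigenvectors give P = [[2, −3], [−1, 2]] with P⁻¹ = [[2, 3], [1, 2]], and T = P·diag(−3, −1)·P⁻¹.
Then T⁶ = P·diag(729, 1)·P⁻¹ = [[1458, −3], [−729, 2]] · [[2, 3], [1, 2]] = [[2913, 4368], [−1456, −2183]].

[[2913, 4368], [−1456, −2183]]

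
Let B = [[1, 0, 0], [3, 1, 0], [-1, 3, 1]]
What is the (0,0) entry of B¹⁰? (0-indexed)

1

B = I + N where N = [[0, 0, 0], [3, 0, 0], [-1, 3, 0]] is strictly lower-triangular, so N³ = 0.
(I + N)¹⁰ = I + 10·N + 45·N² = [[1, 0, 0], [30, 1, 0], [395, 30, 1]].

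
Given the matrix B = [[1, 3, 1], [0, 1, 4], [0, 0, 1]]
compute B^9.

B = I + N where N = [[0, 3, 1], [0, 0, 4], [0, 0, 0]] is strictly upper-triangular, so N^3 = 0.
(I + N)^9 = I + 9·N + 36·N^2 = [[1, 27, 441], [0, 1, 36], [0, 0, 1]].

[[1, 27, 441], [0, 1, 36], [0, 0, 1]]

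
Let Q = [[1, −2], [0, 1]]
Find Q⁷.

[[1, −14], [0, 1]]

Q = I + N where N = [[0, −2], [0, 0]] is strictly upper-triangular, so N² = 0.
(I + N)⁷ = I + 7·N = [[1, −14], [0, 1]].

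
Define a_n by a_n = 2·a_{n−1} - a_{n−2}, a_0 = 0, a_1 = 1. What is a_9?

With companion matrix M = [[2, -1], [1, 0]], [a_n, a_{n−1}]ᵀ = M·[a_{n−1}, a_{n−2}]ᵀ, so [a_9, a_8]ᵀ = M⁸·[a_1, a_0]ᵀ.
M⁸ = [[9, -8], [8, -7]], giving [a_9, a_8]ᵀ = [[9], [8]].

9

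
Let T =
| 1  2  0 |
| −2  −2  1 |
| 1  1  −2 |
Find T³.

[[3, 0, −6], [−3, 0, 9], [6, 3, −12]]

T² = [[−3, −2, 2], [3, 1, −4], [−3, −2, 5]]
T³ = [[3, 0, −6], [−3, 0, 9], [6, 3, −12]]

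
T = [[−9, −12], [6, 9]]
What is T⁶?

tr T = 0 and det T = −9, so the characteristic polynomial is λ² − (0)λ + (−9) with roots 3 and −3.
Eigenvectors give P = [[1, −2], [−1, 1]] with P⁻¹ = [[−1, −2], [−1, −1]], and T = P·diag(3, −3)·P⁻¹.
Then T⁶ = P·diag(729, 729)·P⁻¹ = [[729, −1458], [−729, 729]] · [[−1, −2], [−1, −1]] = [[729, 0], [0, 729]].

[[729, 0], [0, 729]]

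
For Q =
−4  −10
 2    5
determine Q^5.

[[−4, −10], [2, 5]]

Q² = Q (a projection; rank 1, trace 1), so Q^5 = Q.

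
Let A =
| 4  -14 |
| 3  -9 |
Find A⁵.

tr A = -5 and det A = 6, so the characteristic polynomial is λ² − (-5)λ + (6) with roots -2 and -3.
Eigenvectors give P = [[7, 2], [3, 1]] with P⁻¹ = [[1, -2], [-3, 7]], and A = P·diag(-2, -3)·P⁻¹.
Then A⁵ = P·diag(-32, -243)·P⁻¹ = [[-224, -486], [-96, -243]] · [[1, -2], [-3, 7]] = [[1234, -2954], [633, -1509]].

[[1234, -2954], [633, -1509]]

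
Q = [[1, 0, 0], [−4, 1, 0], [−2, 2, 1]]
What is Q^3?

[[1, 0, 0], [−12, 1, 0], [−30, 6, 1]]

Q = I + N where N = [[0, 0, 0], [−4, 0, 0], [−2, 2, 0]] is strictly lower-triangular, so N^3 = 0.
(I + N)^3 = I + 3·N + 3·N^2 = [[1, 0, 0], [−12, 1, 0], [−30, 6, 1]].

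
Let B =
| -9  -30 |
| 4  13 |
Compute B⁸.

[[-32799, -98400], [13120, 39361]]

tr B = 4 and det B = 3, so the characteristic polynomial is λ² − (4)λ + (3) with roots 3 and 1.
Eigenvectors give P = [[-5, -3], [2, 1]] with P⁻¹ = [[1, 3], [-2, -5]], and B = P·diag(3, 1)·P⁻¹.
Then B⁸ = P·diag(6561, 1)·P⁻¹ = [[-32805, -3], [13122, 1]] · [[1, 3], [-2, -5]] = [[-32799, -98400], [13120, 39361]].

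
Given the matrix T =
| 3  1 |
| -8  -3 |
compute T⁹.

T² = I (check: tr T = 0 and det T = -1), so T⁹ = T since 9 is odd.

[[3, 1], [-8, -3]]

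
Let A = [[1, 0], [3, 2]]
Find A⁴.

A² = [[1, 0], [9, 4]]
A³ = [[1, 0], [21, 8]]
A⁴ = [[1, 0], [45, 16]]

[[1, 0], [45, 16]]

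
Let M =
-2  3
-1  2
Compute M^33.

M² = I (check: tr M = 0 and det M = -1), so M^33 = M since 33 is odd.

[[-2, 3], [-1, 2]]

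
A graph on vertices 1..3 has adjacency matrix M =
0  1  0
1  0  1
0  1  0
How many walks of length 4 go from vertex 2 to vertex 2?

The number of length-4 walks from vertex 2 to vertex 2 is entry (2,2) of M⁴, where M is the adjacency matrix.
M² = [[1, 0, 1], [0, 2, 0], [1, 0, 1]]
M³ = [[0, 2, 0], [2, 0, 2], [0, 2, 0]]
M⁴ = [[2, 0, 2], [0, 4, 0], [2, 0, 2]]

4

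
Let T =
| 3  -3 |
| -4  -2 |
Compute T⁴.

[[453, -111], [-148, 268]]

T² = [[21, -3], [-4, 16]]
T³ = [[75, -57], [-76, -20]]
T⁴ = [[453, -111], [-148, 268]]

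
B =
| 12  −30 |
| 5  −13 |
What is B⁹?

[[40902, −121170], [20195, −60073]]

tr B = −1 and det B = −6, so the characteristic polynomial is λ² − (−1)λ + (−6) with roots 2 and −3.
Eigenvectors give P = [[3, −2], [1, −1]] with P⁻¹ = [[1, −2], [1, −3]], and B = P·diag(2, −3)·P⁻¹.
Then B⁹ = P·diag(512, −19683)·P⁻¹ = [[1536, 39366], [512, 19683]] · [[1, −2], [1, −3]] = [[40902, −121170], [20195, −60073]].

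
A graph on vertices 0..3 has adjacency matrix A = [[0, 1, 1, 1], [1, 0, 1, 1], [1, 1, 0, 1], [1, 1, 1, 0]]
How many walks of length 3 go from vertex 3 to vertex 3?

The number of length-3 walks from vertex 3 to vertex 3 is entry (3,3) of A³, where A is the adjacency matrix.
A² = [[3, 2, 2, 2], [2, 3, 2, 2], [2, 2, 3, 2], [2, 2, 2, 3]]
A³ = [[6, 7, 7, 7], [7, 6, 7, 7], [7, 7, 6, 7], [7, 7, 7, 6]]

6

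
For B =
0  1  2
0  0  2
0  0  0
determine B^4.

B is strictly triangular, hence nilpotent: B^3 = 0, so B^4 = 0.

[[0, 0, 0], [0, 0, 0], [0, 0, 0]]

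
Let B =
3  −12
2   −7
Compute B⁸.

tr B = −4 and det B = 3, so the characteristic polynomial is λ² − (−4)λ + (3) with roots −1 and −3.
Eigenvectors give P = [[−3, 2], [−1, 1]] with P⁻¹ = [[−1, 2], [−1, 3]], and B = P·diag(−1, −3)·P⁻¹.
Then B⁸ = P·diag(1, 6561)·P⁻¹ = [[−3, 13122], [−1, 6561]] · [[−1, 2], [−1, 3]] = [[−13119, 39360], [−6560, 19681]].

[[−13119, 39360], [−6560, 19681]]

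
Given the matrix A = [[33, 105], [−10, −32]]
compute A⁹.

tr A = 1 and det A = −6, so the characteristic polynomial is λ² − (1)λ + (−6) with roots −2 and 3.
Eigenvectors give P = [[3, −7], [−1, 2]] with P⁻¹ = [[−2, −7], [−1, −3]], and A = P·diag(−2, 3)·P⁻¹.
Then A⁹ = P·diag(−512, 19683)·P⁻¹ = [[−1536, −137781], [512, 39366]] · [[−2, −7], [−1, −3]] = [[140853, 424095], [−40390, −121682]].

[[140853, 424095], [−40390, −121682]]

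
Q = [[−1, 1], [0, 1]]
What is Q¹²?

[[1, 0], [0, 1]]

Q² = I (check: tr Q = 0 and det Q = −1), so Q¹² = I since 12 is even.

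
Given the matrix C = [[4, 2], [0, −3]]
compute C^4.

[[256, 50], [0, 81]]

C^2 = [[16, 2], [0, 9]]
C^3 = [[64, 26], [0, −27]]
C^4 = [[256, 50], [0, 81]]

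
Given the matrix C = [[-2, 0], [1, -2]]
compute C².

[[4, 0], [-4, 4]]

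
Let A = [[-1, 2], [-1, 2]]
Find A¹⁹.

A² = A (a projection; rank 1, trace 1), so A¹⁹ = A.

[[-1, 2], [-1, 2]]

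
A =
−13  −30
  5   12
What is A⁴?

tr A = −1 and det A = −6, so the characteristic polynomial is λ² − (−1)λ + (−6) with roots 2 and −3.
Eigenvectors give P = [[2, 3], [−1, −1]] with P⁻¹ = [[−1, −3], [1, 2]], and A = P·diag(2, −3)·P⁻¹.
Then A⁴ = P·diag(16, 81)·P⁻¹ = [[32, 243], [−16, −81]] · [[−1, −3], [1, 2]] = [[211, 390], [−65, −114]].

[[211, 390], [−65, −114]]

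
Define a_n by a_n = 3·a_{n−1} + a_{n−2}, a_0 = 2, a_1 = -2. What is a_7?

With companion matrix C = [[3, 1], [1, 0]], [a_n, a_{n−1}]ᵀ = C·[a_{n−1}, a_{n−2}]ᵀ, so [a_7, a_6]ᵀ = C⁶·[a_1, a_0]ᵀ.
C⁶ = [[1189, 360], [360, 109]], giving [a_7, a_6]ᵀ = [[-1658], [-502]].

-1658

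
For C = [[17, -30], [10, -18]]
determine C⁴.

[[-179, 390], [-130, 276]]

tr C = -1 and det C = -6, so the characteristic polynomial is λ² − (-1)λ + (-6) with roots 2 and -3.
Eigenvectors give P = [[2, -3], [1, -2]] with P⁻¹ = [[2, -3], [1, -2]], and C = P·diag(2, -3)·P⁻¹.
Then C⁴ = P·diag(16, 81)·P⁻¹ = [[32, -243], [16, -162]] · [[2, -3], [1, -2]] = [[-179, 390], [-130, 276]].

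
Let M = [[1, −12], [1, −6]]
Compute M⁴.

[[−179, 780], [−65, 276]]

tr M = −5 and det M = 6, so the characteristic polynomial is λ² − (−5)λ + (6) with roots −2 and −3.
Eigenvectors give P = [[4, 3], [1, 1]] with P⁻¹ = [[1, −3], [−1, 4]], and M = P·diag(−2, −3)·P⁻¹.
Then M⁴ = P·diag(16, 81)·P⁻¹ = [[64, 243], [16, 81]] · [[1, −3], [−1, 4]] = [[−179, 780], [−65, 276]].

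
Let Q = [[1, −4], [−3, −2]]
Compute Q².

[[13, 4], [3, 16]]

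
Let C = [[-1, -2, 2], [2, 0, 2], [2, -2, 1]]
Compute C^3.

C^2 = [[1, -2, -4], [2, -8, 6], [-4, -6, 1]]
C^3 = [[-13, 6, -6], [-6, -16, -6], [-6, 6, -19]]

[[-13, 6, -6], [-6, -16, -6], [-6, 6, -19]]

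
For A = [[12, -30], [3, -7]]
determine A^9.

[[192222, -575130], [57513, -172027]]

tr A = 5 and det A = 6, so the characteristic polynomial is λ² − (5)λ + (6) with roots 3 and 2.
Eigenvectors give P = [[10, 3], [3, 1]] with P⁻¹ = [[1, -3], [-3, 10]], and A = P·diag(3, 2)·P⁻¹.
Then A^9 = P·diag(19683, 512)·P⁻¹ = [[196830, 1536], [59049, 512]] · [[1, -3], [-3, 10]] = [[192222, -575130], [57513, -172027]].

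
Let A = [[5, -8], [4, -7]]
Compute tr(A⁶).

tr A = -2 and det A = -3, so the characteristic polynomial is λ² − (-2)λ + (-3) with roots -3 and 1.
Eigenvectors give P = [[1, 2], [1, 1]] with P⁻¹ = [[-1, 2], [1, -1]], and A = P·diag(-3, 1)·P⁻¹.
Then A⁶ = P·diag(729, 1)·P⁻¹ = [[729, 2], [729, 1]] · [[-1, 2], [1, -1]] = [[-727, 1456], [-728, 1457]].

730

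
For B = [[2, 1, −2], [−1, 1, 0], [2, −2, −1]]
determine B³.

[[−13, 10, 4], [−2, −7, 4], [0, 12, −5]]

B² = [[−1, 7, −2], [−3, 0, 2], [4, 2, −3]]
B³ = [[−13, 10, 4], [−2, −7, 4], [0, 12, −5]]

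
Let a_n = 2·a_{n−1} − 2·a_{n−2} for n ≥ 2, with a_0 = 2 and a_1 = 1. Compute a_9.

16

With companion matrix B = [[2, −2], [1, 0]], [a_n, a_{n−1}]ᵀ = B·[a_{n−1}, a_{n−2}]ᵀ, so [a_9, a_8]ᵀ = B^8·[a_1, a_0]ᵀ.
B^8 = [[16, 0], [0, 16]], giving [a_9, a_8]ᵀ = [[16], [32]].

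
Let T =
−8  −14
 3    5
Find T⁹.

tr T = −3 and det T = 2, so the characteristic polynomial is λ² − (−3)λ + (2) with roots −1 and −2.
Eigenvectors give P = [[−2, 7], [1, −3]] with P⁻¹ = [[3, 7], [1, 2]], and T = P·diag(−1, −2)·P⁻¹.
Then T⁹ = P·diag(−1, −512)·P⁻¹ = [[2, −3584], [−1, 1536]] · [[3, 7], [1, 2]] = [[−3578, −7154], [1533, 3065]].

[[−3578, −7154], [1533, 3065]]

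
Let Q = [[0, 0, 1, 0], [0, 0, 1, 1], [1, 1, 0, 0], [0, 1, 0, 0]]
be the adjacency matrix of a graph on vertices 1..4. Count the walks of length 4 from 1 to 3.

0

The number of length-4 walks from vertex 1 to vertex 3 is entry (1,3) of Q⁴, where Q is the adjacency matrix.
Q² = [[1, 1, 0, 0], [1, 2, 0, 0], [0, 0, 2, 1], [0, 0, 1, 1]]
Q³ = [[0, 0, 2, 1], [0, 0, 3, 2], [2, 3, 0, 0], [1, 2, 0, 0]]
Q⁴ = [[2, 3, 0, 0], [3, 5, 0, 0], [0, 0, 5, 3], [0, 0, 3, 2]]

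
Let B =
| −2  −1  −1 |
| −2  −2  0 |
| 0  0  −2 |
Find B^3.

B^2 = [[6, 4, 4], [8, 6, 2], [0, 0, 4]]
B^3 = [[−20, −14, −14], [−28, −20, −12], [0, 0, −8]]

[[−20, −14, −14], [−28, −20, −12], [0, 0, −8]]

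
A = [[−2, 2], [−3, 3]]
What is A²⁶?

[[−2, 2], [−3, 3]]

A² = A (a projection; rank 1, trace 1), so A²⁶ = A.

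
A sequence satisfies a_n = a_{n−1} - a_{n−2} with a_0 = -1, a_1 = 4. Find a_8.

5

With companion matrix B = [[1, -1], [1, 0]], [a_n, a_{n−1}]ᵀ = B·[a_{n−1}, a_{n−2}]ᵀ, so [a_8, a_7]ᵀ = B^7·[a_1, a_0]ᵀ.
B^7 = [[1, -1], [1, 0]], giving [a_8, a_7]ᵀ = [[5], [4]].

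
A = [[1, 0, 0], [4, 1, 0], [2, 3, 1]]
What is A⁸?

[[1, 0, 0], [32, 1, 0], [352, 24, 1]]

A = I + N where N = [[0, 0, 0], [4, 0, 0], [2, 3, 0]] is strictly lower-triangular, so N³ = 0.
(I + N)⁸ = I + 8·N + 28·N² = [[1, 0, 0], [32, 1, 0], [352, 24, 1]].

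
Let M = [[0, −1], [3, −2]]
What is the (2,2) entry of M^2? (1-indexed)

1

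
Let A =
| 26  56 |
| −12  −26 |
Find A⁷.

[[1664, 3584], [−768, −1664]]

tr A = 0 and det A = −4, so the characteristic polynomial is λ² − (0)λ + (−4) with roots −2 and 2.
Eigenvectors give P = [[−2, 7], [1, −3]] with P⁻¹ = [[3, 7], [1, 2]], and A = P·diag(−2, 2)·P⁻¹.
Then A⁷ = P·diag(−128, 128)·P⁻¹ = [[256, 896], [−128, −384]] · [[3, 7], [1, 2]] = [[1664, 3584], [−768, −1664]].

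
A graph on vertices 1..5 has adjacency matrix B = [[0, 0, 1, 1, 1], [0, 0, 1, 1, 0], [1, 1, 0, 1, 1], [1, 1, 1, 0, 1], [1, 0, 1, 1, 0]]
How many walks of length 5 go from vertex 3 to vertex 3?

The number of length-5 walks from vertex 3 to vertex 3 is entry (3,3) of B⁵, where B is the adjacency matrix.
B² = [[3, 2, 2, 2, 2], [2, 2, 1, 1, 2], [2, 1, 4, 3, 2], [2, 1, 3, 4, 2], [2, 2, 2, 2, 3]]
B³ = [[6, 4, 9, 9, 7], [4, 2, 7, 7, 4], [9, 7, 8, 9, 9], [9, 7, 9, 8, 9], [7, 4, 9, 9, 6]]
B⁴ = [[25, 18, 26, 26, 24], [18, 14, 17, 17, 18], [26, 17, 34, 33, 26], [26, 17, 33, 34, 26], [24, 18, 26, 26, 25]]
B⁵ = [[76, 52, 93, 93, 77], [52, 34, 67, 67, 52], [93, 67, 102, 103, 93], [93, 67, 103, 102, 93], [77, 52, 93, 93, 76]]

102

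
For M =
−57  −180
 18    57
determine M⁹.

tr M = 0 and det M = −9, so the characteristic polynomial is λ² − (0)λ + (−9) with roots −3 and 3.
Eigenvectors give P = [[10, −3], [−3, 1]] with P⁻¹ = [[1, 3], [3, 10]], and M = P·diag(−3, 3)·P⁻¹.
Then M⁹ = P·diag(−19683, 19683)·P⁻¹ = [[−196830, −59049], [59049, 19683]] · [[1, 3], [3, 10]] = [[−373977, −1180980], [118098, 373977]].

[[−373977, −1180980], [118098, 373977]]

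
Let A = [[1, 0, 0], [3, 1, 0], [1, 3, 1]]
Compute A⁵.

[[1, 0, 0], [15, 1, 0], [95, 15, 1]]

A = I + N where N = [[0, 0, 0], [3, 0, 0], [1, 3, 0]] is strictly lower-triangular, so N³ = 0.
(I + N)⁵ = I + 5·N + 10·N² = [[1, 0, 0], [15, 1, 0], [95, 15, 1]].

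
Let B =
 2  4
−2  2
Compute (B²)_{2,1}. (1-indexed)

−8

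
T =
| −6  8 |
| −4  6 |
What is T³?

tr T = 0 and det T = −4, so the characteristic polynomial is λ² − (0)λ + (−4) with roots −2 and 2.
Eigenvectors give P = [[2, 1], [1, 1]] with P⁻¹ = [[1, −1], [−1, 2]], and T = P·diag(−2, 2)·P⁻¹.
Then T³ = P·diag(−8, 8)·P⁻¹ = [[−16, 8], [−8, 8]] · [[1, −1], [−1, 2]] = [[−24, 32], [−16, 24]].

[[−24, 32], [−16, 24]]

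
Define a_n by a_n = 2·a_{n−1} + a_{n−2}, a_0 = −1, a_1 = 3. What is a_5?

75

With companion matrix A = [[2, 1], [1, 0]], [a_n, a_{n−1}]ᵀ = A·[a_{n−1}, a_{n−2}]ᵀ, so [a_5, a_4]ᵀ = A⁴·[a_1, a_0]ᵀ.
A⁴ = [[29, 12], [12, 5]], giving [a_5, a_4]ᵀ = [[75], [31]].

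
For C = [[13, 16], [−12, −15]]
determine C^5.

tr C = −2 and det C = −3, so the characteristic polynomial is λ² − (−2)λ + (−3) with roots −3 and 1.
Eigenvectors give P = [[−1, 4], [1, −3]] with P⁻¹ = [[3, 4], [1, 1]], and C = P·diag(−3, 1)·P⁻¹.
Then C^5 = P·diag(−243, 1)·P⁻¹ = [[243, 4], [−243, −3]] · [[3, 4], [1, 1]] = [[733, 976], [−732, −975]].

[[733, 976], [−732, −975]]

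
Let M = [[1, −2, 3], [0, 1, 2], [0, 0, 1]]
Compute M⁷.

M = I + N where N = [[0, −2, 3], [0, 0, 2], [0, 0, 0]] is strictly upper-triangular, so N³ = 0.
(I + N)⁷ = I + 7·N + 21·N² = [[1, −14, −63], [0, 1, 14], [0, 0, 1]].

[[1, −14, −63], [0, 1, 14], [0, 0, 1]]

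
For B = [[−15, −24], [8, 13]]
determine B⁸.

[[26241, 39360], [−13120, −19679]]

tr B = −2 and det B = −3, so the characteristic polynomial is λ² − (−2)λ + (−3) with roots 1 and −3.
Eigenvectors give P = [[3, −2], [−2, 1]] with P⁻¹ = [[−1, −2], [−2, −3]], and B = P·diag(1, −3)·P⁻¹.
Then B⁸ = P·diag(1, 6561)·P⁻¹ = [[3, −13122], [−2, 6561]] · [[−1, −2], [−2, −3]] = [[26241, 39360], [−13120, −19679]].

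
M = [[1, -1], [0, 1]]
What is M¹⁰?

[[1, -10], [0, 1]]

M = I + N where N = [[0, -1], [0, 0]] is strictly upper-triangular, so N² = 0.
(I + N)¹⁰ = I + 10·N = [[1, -10], [0, 1]].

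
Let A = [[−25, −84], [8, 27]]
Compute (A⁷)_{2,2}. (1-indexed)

15315

tr A = 2 and det A = −3, so the characteristic polynomial is λ² − (2)λ + (−3) with roots 3 and −1.
Eigenvectors give P = [[−3, 7], [1, −2]] with P⁻¹ = [[2, 7], [1, 3]], and A = P·diag(3, −1)·P⁻¹.
Then A⁷ = P·diag(2187, −1)·P⁻¹ = [[−6561, −7], [2187, 2]] · [[2, 7], [1, 3]] = [[−13129, −45948], [4376, 15315]].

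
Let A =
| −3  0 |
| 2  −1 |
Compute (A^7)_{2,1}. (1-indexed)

tr A = −4 and det A = 3, so the characteristic polynomial is λ² − (−4)λ + (3) with roots −3 and −1.
Eigenvectors give P = [[−1, 0], [1, −1]] with P⁻¹ = [[−1, 0], [−1, −1]], and A = P·diag(−3, −1)·P⁻¹.
Then A^7 = P·diag(−2187, −1)·P⁻¹ = [[2187, 0], [−2187, 1]] · [[−1, 0], [−1, −1]] = [[−2187, 0], [2186, −1]].

2186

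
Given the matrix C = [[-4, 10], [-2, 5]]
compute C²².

[[-4, 10], [-2, 5]]

C² = C (a projection; rank 1, trace 1), so C²² = C.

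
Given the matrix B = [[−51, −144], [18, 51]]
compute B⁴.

tr B = 0 and det B = −9, so the characteristic polynomial is λ² − (0)λ + (−9) with roots 3 and −3.
Eigenvectors give P = [[8, −3], [−3, 1]] with P⁻¹ = [[−1, −3], [−3, −8]], and B = P·diag(3, −3)·P⁻¹.
Then B⁴ = P·diag(81, 81)·P⁻¹ = [[648, −243], [−243, 81]] · [[−1, −3], [−3, −8]] = [[81, 0], [0, 81]].

[[81, 0], [0, 81]]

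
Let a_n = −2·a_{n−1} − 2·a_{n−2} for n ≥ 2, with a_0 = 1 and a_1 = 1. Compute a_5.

−4

With companion matrix C = [[−2, −2], [1, 0]], [a_n, a_{n−1}]ᵀ = C·[a_{n−1}, a_{n−2}]ᵀ, so [a_5, a_4]ᵀ = C⁴·[a_1, a_0]ᵀ.
C⁴ = [[−4, 0], [0, −4]], giving [a_5, a_4]ᵀ = [[−4], [−4]].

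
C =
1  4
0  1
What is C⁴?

C = I + N where N = [[0, 4], [0, 0]] is strictly upper-triangular, so N² = 0.
(I + N)⁴ = I + 4·N = [[1, 16], [0, 1]].

[[1, 16], [0, 1]]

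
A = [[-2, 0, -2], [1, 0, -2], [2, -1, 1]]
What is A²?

[[0, 2, 2], [-6, 2, -4], [-3, -1, -1]]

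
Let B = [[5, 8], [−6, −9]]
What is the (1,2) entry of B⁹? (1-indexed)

tr B = −4 and det B = 3, so the characteristic polynomial is λ² − (−4)λ + (3) with roots −3 and −1.
Eigenvectors give P = [[1, 4], [−1, −3]] with P⁻¹ = [[−3, −4], [1, 1]], and B = P·diag(−3, −1)·P⁻¹.
Then B⁹ = P·diag(−19683, −1)·P⁻¹ = [[−19683, −4], [19683, 3]] · [[−3, −4], [1, 1]] = [[59045, 78728], [−59046, −78729]].

78728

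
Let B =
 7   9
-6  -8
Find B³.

[[19, 27], [-18, -26]]

tr B = -1 and det B = -2, so the characteristic polynomial is λ² − (-1)λ + (-2) with roots -2 and 1.
Eigenvectors give P = [[-1, 3], [1, -2]] with P⁻¹ = [[2, 3], [1, 1]], and B = P·diag(-2, 1)·P⁻¹.
Then B³ = P·diag(-8, 1)·P⁻¹ = [[8, 3], [-8, -2]] · [[2, 3], [1, 1]] = [[19, 27], [-18, -26]].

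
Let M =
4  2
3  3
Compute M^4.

[[778, 518], [777, 519]]

M^2 = [[22, 14], [21, 15]]
M^3 = [[130, 86], [129, 87]]
M^4 = [[778, 518], [777, 519]]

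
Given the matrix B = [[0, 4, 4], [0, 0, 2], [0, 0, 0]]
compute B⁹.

[[0, 0, 0], [0, 0, 0], [0, 0, 0]]

B is strictly triangular, hence nilpotent: B³ = 0, so B⁹ = 0.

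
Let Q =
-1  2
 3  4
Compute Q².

[[7, 6], [9, 22]]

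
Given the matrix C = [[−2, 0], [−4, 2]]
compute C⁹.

[[−512, 0], [−1024, 512]]

tr C = 0 and det C = −4, so the characteristic polynomial is λ² − (0)λ + (−4) with roots 2 and −2.
Eigenvectors give P = [[0, −1], [−1, −1]] with P⁻¹ = [[1, −1], [−1, 0]], and C = P·diag(2, −2)·P⁻¹.
Then C⁹ = P·diag(512, −512)·P⁻¹ = [[0, 512], [−512, 512]] · [[1, −1], [−1, 0]] = [[−512, 0], [−1024, 512]].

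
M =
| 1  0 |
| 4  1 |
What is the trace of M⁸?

2

M = I + N where N = [[0, 0], [4, 0]] is strictly lower-triangular, so N² = 0.
(I + N)⁸ = I + 8·N = [[1, 0], [32, 1]].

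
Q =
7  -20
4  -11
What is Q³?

[[103, -260], [52, -131]]

tr Q = -4 and det Q = 3, so the characteristic polynomial is λ² − (-4)λ + (3) with roots -1 and -3.
Eigenvectors give P = [[5, 2], [2, 1]] with P⁻¹ = [[1, -2], [-2, 5]], and Q = P·diag(-1, -3)·P⁻¹.
Then Q³ = P·diag(-1, -27)·P⁻¹ = [[-5, -54], [-2, -27]] · [[1, -2], [-2, 5]] = [[103, -260], [52, -131]].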